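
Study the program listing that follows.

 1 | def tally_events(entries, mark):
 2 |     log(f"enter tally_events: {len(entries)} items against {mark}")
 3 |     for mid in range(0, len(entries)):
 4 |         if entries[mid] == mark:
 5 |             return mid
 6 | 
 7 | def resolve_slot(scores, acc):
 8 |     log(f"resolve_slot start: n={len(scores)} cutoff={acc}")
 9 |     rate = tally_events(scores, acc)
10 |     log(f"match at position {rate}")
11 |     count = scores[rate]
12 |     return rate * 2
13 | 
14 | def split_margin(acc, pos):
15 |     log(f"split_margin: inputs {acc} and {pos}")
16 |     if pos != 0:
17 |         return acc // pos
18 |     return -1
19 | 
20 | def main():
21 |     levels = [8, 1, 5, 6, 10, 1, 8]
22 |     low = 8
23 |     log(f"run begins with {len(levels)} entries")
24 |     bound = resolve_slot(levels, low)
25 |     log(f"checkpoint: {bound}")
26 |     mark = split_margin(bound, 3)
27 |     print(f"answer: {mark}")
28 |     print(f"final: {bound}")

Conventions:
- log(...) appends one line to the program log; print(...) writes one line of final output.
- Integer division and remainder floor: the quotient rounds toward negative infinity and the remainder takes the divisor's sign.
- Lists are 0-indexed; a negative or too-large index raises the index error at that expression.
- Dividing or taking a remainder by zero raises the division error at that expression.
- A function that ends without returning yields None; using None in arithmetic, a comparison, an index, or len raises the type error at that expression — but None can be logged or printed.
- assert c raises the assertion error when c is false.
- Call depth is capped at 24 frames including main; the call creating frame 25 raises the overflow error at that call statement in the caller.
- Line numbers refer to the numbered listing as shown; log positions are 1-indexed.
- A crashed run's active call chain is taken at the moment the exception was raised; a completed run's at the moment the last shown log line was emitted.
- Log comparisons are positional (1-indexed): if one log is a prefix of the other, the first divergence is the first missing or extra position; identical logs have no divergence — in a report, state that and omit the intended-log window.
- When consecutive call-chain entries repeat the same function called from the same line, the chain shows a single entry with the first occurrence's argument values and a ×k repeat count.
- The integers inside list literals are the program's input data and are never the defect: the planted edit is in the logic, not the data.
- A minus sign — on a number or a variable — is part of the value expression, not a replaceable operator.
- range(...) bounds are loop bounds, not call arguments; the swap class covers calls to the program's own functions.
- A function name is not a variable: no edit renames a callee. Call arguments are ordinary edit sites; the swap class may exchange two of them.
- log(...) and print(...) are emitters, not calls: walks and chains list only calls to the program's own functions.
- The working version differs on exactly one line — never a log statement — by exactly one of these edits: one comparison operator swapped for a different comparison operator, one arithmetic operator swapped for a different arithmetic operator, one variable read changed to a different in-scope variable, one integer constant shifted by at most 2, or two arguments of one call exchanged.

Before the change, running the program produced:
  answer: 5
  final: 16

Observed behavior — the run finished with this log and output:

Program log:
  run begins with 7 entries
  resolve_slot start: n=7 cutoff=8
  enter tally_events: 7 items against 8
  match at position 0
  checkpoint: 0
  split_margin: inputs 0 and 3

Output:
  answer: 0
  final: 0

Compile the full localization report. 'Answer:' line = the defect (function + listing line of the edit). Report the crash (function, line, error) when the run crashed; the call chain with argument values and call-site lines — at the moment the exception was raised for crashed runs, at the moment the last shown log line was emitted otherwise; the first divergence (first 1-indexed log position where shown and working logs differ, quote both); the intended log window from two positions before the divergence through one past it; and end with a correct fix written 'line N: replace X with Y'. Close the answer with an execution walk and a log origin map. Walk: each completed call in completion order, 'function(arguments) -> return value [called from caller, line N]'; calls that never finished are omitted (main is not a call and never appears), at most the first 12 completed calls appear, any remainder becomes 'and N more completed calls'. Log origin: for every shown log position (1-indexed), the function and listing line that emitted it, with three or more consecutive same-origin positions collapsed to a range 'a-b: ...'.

Answer: the defect is in resolve_slot at line 12.
Key observation: Log line 5 is where behavior first shows: 'checkpoint: 0' appears instead of 'checkpoint: 16'.
Call chain: main -> split_margin(0, 3) (called at line 26).
First divergence: position 5 — the shown line 'checkpoint: 0' should read 'checkpoint: 16'.
Intended log window:
  3: enter tally_events: 7 items against 8
  4: match at position 0
  5: checkpoint: 16
  6: split_margin: inputs 16 and 3
Execution walk:
  tally_events([8, 1, 5, 6, 10, 1, 8], 8) -> 0  [called from resolve_slot, line 9]
  resolve_slot([8, 1, 5, 6, 10, 1, 8], 8) -> 0  [called from main, line 24]
  split_margin(0, 3) -> 0  [called from main, line 26]
Log origins:
  1 — main, line 23
  2 — resolve_slot, line 8
  3 — tally_events, line 2
  4 — resolve_slot, line 10
  5 — main, line 25
  6 — split_margin, line 15
A correct fix: line 12: replace `rate` with `count`.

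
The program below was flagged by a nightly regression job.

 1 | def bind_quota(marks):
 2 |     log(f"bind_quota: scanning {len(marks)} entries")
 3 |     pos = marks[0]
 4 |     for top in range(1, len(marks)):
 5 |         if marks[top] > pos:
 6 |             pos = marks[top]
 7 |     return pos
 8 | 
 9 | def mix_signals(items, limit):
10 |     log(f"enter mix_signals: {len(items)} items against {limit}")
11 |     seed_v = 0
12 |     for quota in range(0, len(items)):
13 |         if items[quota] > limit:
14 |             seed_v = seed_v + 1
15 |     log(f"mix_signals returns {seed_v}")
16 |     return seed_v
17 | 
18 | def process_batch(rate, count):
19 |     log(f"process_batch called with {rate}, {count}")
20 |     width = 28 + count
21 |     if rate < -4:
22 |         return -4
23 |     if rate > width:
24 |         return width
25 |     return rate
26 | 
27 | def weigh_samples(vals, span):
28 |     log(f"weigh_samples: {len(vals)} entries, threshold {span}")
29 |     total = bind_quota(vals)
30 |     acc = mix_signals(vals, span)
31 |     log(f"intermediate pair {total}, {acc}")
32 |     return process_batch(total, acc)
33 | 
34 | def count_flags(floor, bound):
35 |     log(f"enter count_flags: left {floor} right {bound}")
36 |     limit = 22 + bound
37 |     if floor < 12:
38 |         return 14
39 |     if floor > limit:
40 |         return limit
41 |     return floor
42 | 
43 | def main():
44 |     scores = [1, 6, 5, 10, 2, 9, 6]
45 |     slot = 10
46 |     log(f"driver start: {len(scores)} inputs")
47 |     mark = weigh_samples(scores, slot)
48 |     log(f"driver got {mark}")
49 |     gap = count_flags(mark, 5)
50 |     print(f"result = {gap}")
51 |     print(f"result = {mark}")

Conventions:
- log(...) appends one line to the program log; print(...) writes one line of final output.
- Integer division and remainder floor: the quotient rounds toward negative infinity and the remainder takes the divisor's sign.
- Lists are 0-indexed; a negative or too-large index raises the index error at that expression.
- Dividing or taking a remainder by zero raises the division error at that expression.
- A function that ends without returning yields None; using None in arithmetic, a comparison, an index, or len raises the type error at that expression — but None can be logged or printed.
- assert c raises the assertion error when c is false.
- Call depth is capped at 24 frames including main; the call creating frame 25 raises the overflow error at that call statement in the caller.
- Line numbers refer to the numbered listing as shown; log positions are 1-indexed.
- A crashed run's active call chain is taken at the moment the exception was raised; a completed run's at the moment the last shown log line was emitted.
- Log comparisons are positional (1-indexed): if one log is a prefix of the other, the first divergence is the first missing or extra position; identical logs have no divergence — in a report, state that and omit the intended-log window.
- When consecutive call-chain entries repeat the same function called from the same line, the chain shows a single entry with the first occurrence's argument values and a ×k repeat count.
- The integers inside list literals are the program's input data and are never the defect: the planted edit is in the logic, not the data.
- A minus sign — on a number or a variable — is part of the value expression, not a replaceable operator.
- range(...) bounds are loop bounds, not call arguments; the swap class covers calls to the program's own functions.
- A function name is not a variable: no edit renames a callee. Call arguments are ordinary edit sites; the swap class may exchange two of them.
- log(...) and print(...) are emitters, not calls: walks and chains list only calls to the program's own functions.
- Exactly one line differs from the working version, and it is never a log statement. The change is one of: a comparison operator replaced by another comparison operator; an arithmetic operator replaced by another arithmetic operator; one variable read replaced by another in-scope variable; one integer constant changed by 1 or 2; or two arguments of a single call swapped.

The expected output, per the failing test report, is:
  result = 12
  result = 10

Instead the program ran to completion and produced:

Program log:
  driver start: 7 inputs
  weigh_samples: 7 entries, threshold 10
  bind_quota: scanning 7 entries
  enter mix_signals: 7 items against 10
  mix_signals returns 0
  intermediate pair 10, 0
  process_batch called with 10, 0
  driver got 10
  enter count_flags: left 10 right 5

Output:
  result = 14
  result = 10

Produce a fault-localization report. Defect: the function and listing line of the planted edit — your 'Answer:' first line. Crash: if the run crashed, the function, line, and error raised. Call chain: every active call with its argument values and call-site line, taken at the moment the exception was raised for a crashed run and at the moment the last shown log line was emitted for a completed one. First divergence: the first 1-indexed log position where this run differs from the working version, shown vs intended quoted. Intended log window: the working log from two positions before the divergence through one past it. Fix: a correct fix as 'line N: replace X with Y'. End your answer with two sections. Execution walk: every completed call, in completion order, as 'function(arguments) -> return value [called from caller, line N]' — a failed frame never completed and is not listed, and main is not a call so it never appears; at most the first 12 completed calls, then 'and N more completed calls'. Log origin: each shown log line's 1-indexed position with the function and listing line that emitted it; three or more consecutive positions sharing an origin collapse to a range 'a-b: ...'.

Answer: the defect is in count_flags at line 38.
Key fact: Every logged value matches the working version; the printed result is what differs.
Call chain: main -> count_flags(10, 5) (called at line 49).
First divergence: none; the two logs match at every position.
Execution walk:
  bind_quota([1, 6, 5, 10, 2, 9, 6]) -> 10  [called from weigh_samples, line 29]
  mix_signals([1, 6, 5, 10, 2, 9, 6], 10) -> 0  [called from weigh_samples, line 30]
  process_batch(10, 0) -> 10  [called from weigh_samples, line 32]
  weigh_samples([1, 6, 5, 10, 2, 9, 6], 10) -> 10  [called from main, line 47]
  count_flags(10, 5) -> 14  [called from main, line 49]
Log origins:
  1: emitted by main (line 46)
  2: emitted by weigh_samples (line 28)
  3: emitted by bind_quota (line 2)
  4: emitted by mix_signals (line 10)
  5: emitted by mix_signals (line 15)
  6: emitted by weigh_samples (line 31)
  7: emitted by process_batch (line 19)
  8: emitted by main (line 48)
  9: emitted by count_flags (line 35)
A correct fix: line 38: replace `14` with `12`.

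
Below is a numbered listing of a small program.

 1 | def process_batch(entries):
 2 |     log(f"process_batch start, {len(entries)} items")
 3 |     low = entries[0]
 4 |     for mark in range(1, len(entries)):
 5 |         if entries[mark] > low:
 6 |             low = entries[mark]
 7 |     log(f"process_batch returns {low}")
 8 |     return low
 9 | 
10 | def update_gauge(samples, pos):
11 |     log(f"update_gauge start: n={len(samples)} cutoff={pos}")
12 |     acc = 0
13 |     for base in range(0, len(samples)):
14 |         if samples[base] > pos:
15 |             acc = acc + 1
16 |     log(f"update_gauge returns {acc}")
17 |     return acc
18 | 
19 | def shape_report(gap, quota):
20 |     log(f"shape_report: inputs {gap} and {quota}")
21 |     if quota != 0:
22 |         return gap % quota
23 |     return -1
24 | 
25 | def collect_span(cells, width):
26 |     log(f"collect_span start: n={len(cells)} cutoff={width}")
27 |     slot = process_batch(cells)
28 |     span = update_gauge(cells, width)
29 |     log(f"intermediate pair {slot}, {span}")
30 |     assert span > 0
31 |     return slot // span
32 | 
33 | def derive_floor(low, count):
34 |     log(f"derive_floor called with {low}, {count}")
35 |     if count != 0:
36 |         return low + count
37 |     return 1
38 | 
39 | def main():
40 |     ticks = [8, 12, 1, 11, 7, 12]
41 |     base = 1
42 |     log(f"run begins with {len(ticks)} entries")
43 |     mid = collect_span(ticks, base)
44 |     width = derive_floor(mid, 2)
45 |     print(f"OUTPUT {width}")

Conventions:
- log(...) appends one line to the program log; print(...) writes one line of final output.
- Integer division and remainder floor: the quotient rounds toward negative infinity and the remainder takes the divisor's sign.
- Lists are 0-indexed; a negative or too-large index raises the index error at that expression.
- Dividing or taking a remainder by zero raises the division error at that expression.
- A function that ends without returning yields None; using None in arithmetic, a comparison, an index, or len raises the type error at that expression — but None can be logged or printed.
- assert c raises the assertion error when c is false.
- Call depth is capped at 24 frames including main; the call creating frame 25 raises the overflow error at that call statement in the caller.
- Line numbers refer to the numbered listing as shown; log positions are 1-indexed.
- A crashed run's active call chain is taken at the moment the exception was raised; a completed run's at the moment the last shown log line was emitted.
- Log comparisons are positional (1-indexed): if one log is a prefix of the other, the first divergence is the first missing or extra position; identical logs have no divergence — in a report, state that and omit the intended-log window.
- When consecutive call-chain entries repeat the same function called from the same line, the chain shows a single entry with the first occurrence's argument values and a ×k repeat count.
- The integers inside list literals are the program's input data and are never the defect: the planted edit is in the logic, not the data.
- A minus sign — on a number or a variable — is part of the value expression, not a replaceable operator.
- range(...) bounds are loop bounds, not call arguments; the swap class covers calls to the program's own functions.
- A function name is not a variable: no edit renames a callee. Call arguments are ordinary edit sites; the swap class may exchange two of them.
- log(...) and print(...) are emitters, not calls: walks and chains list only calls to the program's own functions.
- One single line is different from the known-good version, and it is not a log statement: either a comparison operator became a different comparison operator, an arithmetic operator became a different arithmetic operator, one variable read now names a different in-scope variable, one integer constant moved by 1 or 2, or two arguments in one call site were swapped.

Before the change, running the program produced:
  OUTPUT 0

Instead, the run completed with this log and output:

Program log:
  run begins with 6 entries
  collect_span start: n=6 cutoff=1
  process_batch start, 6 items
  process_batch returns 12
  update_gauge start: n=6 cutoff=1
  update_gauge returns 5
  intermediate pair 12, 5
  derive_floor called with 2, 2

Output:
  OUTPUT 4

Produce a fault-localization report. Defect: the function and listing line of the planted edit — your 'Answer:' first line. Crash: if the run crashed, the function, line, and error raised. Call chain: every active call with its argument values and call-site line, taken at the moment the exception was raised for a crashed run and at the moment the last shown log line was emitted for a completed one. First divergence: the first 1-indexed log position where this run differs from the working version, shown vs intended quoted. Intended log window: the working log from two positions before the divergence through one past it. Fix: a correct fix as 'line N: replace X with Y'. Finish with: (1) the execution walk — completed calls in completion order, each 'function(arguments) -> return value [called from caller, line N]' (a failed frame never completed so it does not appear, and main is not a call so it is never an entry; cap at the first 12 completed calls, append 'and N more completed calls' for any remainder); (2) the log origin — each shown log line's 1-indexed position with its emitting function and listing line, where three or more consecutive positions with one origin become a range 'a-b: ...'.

Answer: the defect is in derive_floor at line 36.
Core observation: The two runs log identically and part ways only at the printed values.
Call chain: main -> derive_floor(2, 2) (called at line 44).
First divergence: none; the two logs match at every position.
Execution walk:
  process_batch([8, 12, 1, 11, 7, 12]) -> 12  [called from collect_span, line 27]
  update_gauge([8, 12, 1, 11, 7, 12], 1) -> 5  [called from collect_span, line 28]
  collect_span([8, 12, 1, 11, 7, 12], 1) -> 2  [called from main, line 43]
  derive_floor(2, 2) -> 4  [called from main, line 44]
Log origins:
  1: emitted by main (line 42)
  2: emitted by collect_span (line 26)
  3: emitted by process_batch (line 2)
  4: emitted by process_batch (line 7)
  5: emitted by update_gauge (line 11)
  6: emitted by update_gauge (line 16)
  7: emitted by collect_span (line 29)
  8: emitted by derive_floor (line 34)
A correct fix: line 36: replace `+` with `%`.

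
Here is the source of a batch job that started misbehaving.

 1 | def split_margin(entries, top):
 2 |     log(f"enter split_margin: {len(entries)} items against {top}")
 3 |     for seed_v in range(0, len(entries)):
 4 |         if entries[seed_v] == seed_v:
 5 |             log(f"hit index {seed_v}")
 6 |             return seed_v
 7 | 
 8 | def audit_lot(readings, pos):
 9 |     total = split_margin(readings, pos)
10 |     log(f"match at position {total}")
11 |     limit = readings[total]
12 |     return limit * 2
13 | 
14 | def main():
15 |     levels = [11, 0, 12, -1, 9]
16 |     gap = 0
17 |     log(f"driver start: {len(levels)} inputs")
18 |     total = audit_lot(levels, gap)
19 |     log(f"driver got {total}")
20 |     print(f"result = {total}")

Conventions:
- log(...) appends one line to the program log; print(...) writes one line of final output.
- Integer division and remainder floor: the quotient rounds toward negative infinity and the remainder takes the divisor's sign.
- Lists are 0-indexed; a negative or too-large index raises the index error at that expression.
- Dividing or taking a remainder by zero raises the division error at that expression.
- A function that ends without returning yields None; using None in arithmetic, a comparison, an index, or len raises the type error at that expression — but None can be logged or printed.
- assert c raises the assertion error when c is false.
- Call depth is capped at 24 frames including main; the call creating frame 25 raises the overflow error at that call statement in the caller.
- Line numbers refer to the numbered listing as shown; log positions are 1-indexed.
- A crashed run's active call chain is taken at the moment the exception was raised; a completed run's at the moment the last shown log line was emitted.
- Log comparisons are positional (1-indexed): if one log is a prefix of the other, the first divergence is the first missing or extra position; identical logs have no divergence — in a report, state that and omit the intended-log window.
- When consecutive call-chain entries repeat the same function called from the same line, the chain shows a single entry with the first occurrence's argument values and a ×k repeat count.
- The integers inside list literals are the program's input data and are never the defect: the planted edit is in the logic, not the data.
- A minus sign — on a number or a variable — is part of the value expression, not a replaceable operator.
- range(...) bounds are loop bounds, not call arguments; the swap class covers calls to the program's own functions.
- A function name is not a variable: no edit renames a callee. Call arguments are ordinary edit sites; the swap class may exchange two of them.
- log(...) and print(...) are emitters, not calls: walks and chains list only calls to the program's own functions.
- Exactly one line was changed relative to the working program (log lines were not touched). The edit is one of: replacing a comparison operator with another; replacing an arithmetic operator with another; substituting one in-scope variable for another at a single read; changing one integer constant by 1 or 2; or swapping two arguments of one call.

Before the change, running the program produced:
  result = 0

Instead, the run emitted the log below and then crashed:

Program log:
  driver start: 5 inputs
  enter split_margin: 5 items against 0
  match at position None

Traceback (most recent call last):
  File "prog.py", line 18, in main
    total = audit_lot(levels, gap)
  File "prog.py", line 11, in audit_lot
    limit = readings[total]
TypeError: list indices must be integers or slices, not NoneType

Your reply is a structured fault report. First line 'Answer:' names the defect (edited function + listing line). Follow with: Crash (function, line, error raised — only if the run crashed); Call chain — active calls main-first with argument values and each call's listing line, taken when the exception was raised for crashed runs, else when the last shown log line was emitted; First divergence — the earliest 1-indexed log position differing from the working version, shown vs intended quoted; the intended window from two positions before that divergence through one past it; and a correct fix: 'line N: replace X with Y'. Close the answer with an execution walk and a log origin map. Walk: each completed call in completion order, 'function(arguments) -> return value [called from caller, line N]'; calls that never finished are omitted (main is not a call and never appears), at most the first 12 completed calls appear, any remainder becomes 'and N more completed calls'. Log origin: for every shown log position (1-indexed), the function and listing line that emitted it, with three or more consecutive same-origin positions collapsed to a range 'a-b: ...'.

Answer: the defect is in split_margin at line 4.
Core observation: Log line 3 is where behavior first shows: 'match at position None' appears instead of 'hit index 1'.
Crash: audit_lot, line 11, TypeError.
Call chain: main -> audit_lot([11, 0, 12, -1, 9], 0) (called at line 18).
First divergence: position 3 — shown 'match at position None', intended 'hit index 1'.
Intended log window:
  1: driver start: 5 inputs
  2: enter split_margin: 5 items against 0
  3: hit index 1
  4: match at position 1
Execution walk:
  split_margin([11, 0, 12, -1, 9], 0) -> None  [called from audit_lot, line 9]
Log line origins:
  1 — main, line 17
  2 — split_margin, line 2
  3 — audit_lot, line 10
A correct fix: line 4: replace `entries[seed_v] == seed_v` with `entries[seed_v] == top`.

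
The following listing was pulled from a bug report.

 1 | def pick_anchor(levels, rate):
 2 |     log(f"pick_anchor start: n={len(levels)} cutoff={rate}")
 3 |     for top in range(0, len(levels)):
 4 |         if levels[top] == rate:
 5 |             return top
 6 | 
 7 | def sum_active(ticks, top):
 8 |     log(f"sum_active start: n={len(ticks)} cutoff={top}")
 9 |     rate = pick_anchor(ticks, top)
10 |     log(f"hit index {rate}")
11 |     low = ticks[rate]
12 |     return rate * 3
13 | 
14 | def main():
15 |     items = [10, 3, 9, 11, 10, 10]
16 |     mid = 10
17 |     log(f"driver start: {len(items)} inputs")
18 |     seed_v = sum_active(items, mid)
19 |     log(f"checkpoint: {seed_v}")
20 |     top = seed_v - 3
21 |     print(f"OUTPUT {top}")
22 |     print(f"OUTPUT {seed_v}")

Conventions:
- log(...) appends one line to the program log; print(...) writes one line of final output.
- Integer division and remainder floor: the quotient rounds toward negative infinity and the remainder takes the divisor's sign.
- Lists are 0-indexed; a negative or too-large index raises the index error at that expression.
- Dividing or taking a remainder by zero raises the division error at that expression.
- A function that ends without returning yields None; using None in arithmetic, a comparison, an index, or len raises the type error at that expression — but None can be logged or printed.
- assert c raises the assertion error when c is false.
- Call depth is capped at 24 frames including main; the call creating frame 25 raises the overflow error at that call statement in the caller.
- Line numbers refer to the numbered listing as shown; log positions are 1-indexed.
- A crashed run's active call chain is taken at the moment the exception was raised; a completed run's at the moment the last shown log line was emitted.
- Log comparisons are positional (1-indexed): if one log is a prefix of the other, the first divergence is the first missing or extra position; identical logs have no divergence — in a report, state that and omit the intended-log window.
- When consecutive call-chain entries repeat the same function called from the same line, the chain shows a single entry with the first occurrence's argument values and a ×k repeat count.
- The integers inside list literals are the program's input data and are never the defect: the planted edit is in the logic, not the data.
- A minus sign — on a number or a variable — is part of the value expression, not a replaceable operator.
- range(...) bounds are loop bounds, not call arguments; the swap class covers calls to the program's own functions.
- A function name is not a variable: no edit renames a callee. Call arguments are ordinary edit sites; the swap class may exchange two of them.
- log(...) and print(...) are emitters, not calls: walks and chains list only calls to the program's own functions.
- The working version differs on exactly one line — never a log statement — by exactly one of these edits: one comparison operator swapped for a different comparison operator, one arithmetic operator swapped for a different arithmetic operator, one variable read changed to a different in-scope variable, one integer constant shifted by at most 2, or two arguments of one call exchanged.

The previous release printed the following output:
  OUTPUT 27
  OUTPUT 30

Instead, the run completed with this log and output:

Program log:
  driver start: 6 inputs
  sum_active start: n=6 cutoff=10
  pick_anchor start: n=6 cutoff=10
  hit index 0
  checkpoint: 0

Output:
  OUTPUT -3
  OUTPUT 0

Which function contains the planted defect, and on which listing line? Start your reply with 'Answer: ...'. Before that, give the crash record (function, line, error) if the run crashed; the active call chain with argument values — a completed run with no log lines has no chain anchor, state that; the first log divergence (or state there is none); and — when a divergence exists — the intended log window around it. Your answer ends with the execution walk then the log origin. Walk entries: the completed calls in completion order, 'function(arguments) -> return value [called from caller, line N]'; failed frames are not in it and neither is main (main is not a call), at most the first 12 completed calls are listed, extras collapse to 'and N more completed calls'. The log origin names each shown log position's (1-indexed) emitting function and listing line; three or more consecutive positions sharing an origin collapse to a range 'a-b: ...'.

Answer: the defect is in sum_active at line 12.
Key observation: Log line 5 is where behavior first shows: 'checkpoint: 0' appears instead of 'checkpoint: 30'.
Call chain: main.
First divergence: at position 5 the run shows 'checkpoint: 0' where the working version logs 'checkpoint: 30'.
Intended log window:
  3: pick_anchor start: n=6 cutoff=10
  4: hit index 0
  5: checkpoint: 30
Execution walk:
  pick_anchor([10, 3, 9, 11, 10, 10], 10) -> 0  [called from sum_active, line 9]
  sum_active([10, 3, 9, 11, 10, 10], 10) -> 0  [called from main, line 18]
Origin of each log line:
  1 — main, line 17
  2 — sum_active, line 8
  3 — pick_anchor, line 2
  4 — sum_active, line 10
  5 — main, line 19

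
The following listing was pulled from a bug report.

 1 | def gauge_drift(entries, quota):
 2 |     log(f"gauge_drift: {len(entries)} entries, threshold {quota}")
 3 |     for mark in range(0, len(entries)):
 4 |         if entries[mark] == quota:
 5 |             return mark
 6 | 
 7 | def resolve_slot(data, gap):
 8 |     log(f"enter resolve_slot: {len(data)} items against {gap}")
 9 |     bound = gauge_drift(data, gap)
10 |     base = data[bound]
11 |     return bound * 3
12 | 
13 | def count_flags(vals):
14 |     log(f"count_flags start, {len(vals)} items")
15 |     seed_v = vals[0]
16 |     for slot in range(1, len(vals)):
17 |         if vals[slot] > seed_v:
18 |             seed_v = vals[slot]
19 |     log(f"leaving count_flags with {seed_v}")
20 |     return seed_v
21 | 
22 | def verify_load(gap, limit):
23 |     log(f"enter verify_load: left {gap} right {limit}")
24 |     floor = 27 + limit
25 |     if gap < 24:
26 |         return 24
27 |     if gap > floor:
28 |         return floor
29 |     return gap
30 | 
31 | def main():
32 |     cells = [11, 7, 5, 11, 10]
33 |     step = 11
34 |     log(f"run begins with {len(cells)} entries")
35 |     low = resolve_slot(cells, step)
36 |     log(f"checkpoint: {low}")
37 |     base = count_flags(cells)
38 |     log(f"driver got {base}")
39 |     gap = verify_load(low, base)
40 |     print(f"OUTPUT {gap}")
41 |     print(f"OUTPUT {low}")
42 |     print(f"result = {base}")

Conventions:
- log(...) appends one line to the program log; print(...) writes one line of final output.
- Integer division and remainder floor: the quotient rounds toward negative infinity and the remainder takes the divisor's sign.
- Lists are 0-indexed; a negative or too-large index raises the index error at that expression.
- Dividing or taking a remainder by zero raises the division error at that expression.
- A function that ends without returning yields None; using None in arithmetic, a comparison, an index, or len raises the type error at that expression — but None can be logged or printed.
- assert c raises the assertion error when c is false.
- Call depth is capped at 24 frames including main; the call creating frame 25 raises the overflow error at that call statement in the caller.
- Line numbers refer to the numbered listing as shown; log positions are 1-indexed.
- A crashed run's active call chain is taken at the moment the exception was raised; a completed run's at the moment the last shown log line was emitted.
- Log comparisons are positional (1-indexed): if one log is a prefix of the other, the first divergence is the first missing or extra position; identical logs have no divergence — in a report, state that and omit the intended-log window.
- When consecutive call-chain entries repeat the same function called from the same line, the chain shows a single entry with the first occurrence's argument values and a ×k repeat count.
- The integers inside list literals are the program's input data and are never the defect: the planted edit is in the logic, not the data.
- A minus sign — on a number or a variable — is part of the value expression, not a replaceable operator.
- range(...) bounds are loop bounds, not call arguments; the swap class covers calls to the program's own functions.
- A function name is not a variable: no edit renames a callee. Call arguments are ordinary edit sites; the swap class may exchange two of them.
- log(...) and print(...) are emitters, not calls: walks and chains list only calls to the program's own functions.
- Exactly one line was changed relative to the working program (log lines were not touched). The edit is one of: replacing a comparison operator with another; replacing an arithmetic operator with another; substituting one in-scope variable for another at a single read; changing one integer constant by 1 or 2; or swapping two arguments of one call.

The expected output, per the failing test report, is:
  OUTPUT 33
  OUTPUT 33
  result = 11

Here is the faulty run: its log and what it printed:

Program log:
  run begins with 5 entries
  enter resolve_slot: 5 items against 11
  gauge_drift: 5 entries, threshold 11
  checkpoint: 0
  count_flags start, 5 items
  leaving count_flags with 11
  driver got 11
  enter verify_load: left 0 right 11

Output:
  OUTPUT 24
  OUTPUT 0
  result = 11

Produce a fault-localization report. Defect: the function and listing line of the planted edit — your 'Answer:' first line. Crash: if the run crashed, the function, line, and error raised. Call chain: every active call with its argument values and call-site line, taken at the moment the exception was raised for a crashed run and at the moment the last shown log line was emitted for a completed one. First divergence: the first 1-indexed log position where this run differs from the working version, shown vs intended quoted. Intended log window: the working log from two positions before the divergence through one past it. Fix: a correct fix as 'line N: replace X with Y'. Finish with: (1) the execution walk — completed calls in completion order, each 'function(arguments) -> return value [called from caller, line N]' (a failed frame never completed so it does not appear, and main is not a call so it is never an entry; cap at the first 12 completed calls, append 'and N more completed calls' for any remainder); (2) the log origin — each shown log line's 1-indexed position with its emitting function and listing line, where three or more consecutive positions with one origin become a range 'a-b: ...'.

Answer: the defect is in resolve_slot at line 11.
Core observation: The log first diverges at position 4: the faulty run prints 'checkpoint: 0' where the working version prints 'checkpoint: 33'.
Call chain: main -> verify_load(0, 11) (called at line 39).
First divergence: position 4 — shown 'checkpoint: 0', intended 'checkpoint: 33'.
Intended log window:
  2: enter resolve_slot: 5 items against 11
  3: gauge_drift: 5 entries, threshold 11
  4: checkpoint: 33
  5: count_flags start, 5 items
Execution walk:
  gauge_drift([11, 7, 5, 11, 10], 11) -> 0  [called from resolve_slot, line 9]
  resolve_slot([11, 7, 5, 11, 10], 11) -> 0  [called from main, line 35]
  count_flags([11, 7, 5, 11, 10]) -> 11  [called from main, line 37]
  verify_load(0, 11) -> 24  [called from main, line 39]
Log line origins:
  1: logged in main at line 34
  2: logged in resolve_slot at line 8
  3: logged in gauge_drift at line 2
  4: logged in main at line 36
  5: logged in count_flags at line 14
  6: logged in count_flags at line 19
  7: logged in main at line 38
  8: logged in verify_load at line 23
A correct fix: line 11: replace `bound` with `base`.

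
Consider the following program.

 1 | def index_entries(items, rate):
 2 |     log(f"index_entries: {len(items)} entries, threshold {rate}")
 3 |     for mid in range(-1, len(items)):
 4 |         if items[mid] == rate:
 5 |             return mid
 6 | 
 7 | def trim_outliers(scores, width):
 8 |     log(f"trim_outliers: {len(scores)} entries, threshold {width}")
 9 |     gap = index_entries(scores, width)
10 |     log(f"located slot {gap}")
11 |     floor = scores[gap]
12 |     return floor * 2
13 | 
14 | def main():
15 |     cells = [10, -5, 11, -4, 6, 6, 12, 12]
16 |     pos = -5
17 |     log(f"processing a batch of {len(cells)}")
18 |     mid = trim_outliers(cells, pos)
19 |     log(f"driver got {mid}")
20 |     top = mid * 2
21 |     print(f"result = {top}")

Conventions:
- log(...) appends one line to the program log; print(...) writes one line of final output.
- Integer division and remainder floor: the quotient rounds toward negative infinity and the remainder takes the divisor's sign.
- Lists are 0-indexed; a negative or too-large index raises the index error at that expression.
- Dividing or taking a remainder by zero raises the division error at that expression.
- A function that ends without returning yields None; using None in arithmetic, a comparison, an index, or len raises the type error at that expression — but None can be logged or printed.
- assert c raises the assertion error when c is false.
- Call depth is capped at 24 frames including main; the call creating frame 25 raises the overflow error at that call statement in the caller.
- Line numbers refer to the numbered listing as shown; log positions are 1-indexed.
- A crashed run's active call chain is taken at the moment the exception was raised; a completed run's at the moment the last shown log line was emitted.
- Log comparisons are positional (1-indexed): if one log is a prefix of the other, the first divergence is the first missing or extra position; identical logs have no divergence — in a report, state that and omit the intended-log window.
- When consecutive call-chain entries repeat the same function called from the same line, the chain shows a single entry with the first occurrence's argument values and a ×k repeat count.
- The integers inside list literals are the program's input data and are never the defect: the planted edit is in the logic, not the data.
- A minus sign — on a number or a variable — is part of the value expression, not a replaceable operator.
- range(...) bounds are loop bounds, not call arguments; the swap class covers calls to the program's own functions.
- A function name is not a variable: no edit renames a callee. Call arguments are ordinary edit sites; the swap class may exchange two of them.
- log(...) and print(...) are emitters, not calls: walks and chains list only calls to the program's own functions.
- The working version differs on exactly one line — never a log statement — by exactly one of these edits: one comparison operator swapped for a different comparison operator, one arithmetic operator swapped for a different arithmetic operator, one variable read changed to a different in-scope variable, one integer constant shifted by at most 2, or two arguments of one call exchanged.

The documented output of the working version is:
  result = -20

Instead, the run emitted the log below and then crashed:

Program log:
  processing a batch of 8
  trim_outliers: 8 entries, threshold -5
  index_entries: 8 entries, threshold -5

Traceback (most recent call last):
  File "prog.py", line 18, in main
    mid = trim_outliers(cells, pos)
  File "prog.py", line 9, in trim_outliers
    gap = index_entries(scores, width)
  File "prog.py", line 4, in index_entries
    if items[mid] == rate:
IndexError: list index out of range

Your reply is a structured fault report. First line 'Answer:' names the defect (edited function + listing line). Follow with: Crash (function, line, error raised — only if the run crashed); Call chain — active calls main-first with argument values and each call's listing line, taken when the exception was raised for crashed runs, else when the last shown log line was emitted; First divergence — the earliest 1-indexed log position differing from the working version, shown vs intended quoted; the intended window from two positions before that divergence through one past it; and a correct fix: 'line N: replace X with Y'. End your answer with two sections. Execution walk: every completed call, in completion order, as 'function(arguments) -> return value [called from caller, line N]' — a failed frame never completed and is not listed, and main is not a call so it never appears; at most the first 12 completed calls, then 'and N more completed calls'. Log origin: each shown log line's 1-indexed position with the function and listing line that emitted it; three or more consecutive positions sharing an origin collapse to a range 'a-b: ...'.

Answer: the defect is in index_entries at line 3.
Key observation: The faulty run's log stops after 3 lines; the working version's next line would be 'located slot 1'.
Crash: index_entries, line 4, IndexError.
Call chain: main -> trim_outliers([10, -5, 11, -4, 6, 6, 12, 12], -5) (called at line 18) -> index_entries([10, -5, 11, -4, 6, 6, 12, 12], -5) (called at line 9).
First divergence: position 4; the shown log stops at 3 lines while the working version next logs 'located slot 1'.
Intended log window:
  2: trim_outliers: 8 entries, threshold -5
  3: index_entries: 8 entries, threshold -5
  4: located slot 1
  5: driver got -10
Execution walk:
  (no call completed)
Origin of each log line:
  1: logged in main at line 17
  2: logged in trim_outliers at line 8
  3: logged in index_entries at line 2
A correct fix: line 3: replace `-1` with `0`.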